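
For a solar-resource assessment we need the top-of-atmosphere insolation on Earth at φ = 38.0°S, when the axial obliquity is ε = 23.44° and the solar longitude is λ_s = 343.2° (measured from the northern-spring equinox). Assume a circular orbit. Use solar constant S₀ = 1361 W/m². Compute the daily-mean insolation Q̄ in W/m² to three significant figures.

Q̄ ≈ 389 W/m²

Solar declination: sin δ = sin ε · sin λ_s = sin 23.44° × sin 343.2° = -0.11497, so δ = -6.602°.
cos H₀ = −tan(-38.0°) tan(-6.602°) = -0.0904, H₀ = 1.6613 rad.
Bracket: H₀ sin φ sin δ + cos φ cos δ sin H₀ = 1.6613×-0.61566×-0.11497 + 0.78801×0.99337×0.99590 = 0.117591 + 0.779576 = 0.897167.
Q̄ = (S₀/π) × [bracket] = (1361/π) × 0.897167 = 388.7 W/m².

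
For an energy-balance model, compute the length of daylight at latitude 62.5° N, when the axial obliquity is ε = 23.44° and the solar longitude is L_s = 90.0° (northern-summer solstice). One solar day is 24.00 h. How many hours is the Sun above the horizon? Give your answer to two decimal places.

19.52 h

Solar declination: sin δ = sin ε · sin L_s = sin 23.44° × sin 90.0° = 0.39779, so δ = +23.440°.
cos h₀ = −tan ϕ · tan δ = −tan(+62.5°) × tan(+23.440°) = -0.8329, so h₀ = 2.5551 rad = 146.40°.
Daylight = 2h₀/(2π) × 24.00 h = (2.5551/π) × 24.00 = 19.52 h.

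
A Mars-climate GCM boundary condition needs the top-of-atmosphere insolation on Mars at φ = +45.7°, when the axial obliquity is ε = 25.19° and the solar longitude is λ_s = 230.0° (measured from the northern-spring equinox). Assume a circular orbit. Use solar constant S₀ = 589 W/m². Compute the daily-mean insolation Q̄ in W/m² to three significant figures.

Q̄ ≈ 62.9 W/m²

Solar declination: sin δ = sin ε · sin λ_s = sin 25.19° × sin 230.0° = -0.32604, so δ = -19.029°.
cos H₀ = −tan(+45.7°) tan(-19.029°) = 0.3534, H₀ = 1.2096 rad.
Bracket: H₀ sin φ sin δ + cos φ cos δ sin H₀ = 1.2096×0.71569×-0.32604 + 0.69842×0.94535×0.93546 = -0.282252 + 0.617639 = 0.335387.
Q̄ = (S₀/π) × [bracket] = (589/π) × 0.335387 = 62.88 W/m².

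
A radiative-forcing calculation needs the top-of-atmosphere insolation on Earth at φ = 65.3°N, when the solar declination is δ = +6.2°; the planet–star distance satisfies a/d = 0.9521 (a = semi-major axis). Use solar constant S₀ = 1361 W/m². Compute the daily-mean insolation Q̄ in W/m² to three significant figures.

cos H₀ = −tan(+65.3°) tan(+6.200°) = -0.2362, H₀ = 1.8092 rad.
Bracket: H₀ sin φ sin δ + cos φ cos δ sin H₀ = 1.8092×0.90851×0.10800 + 0.41787×0.99415×0.97171 = 0.177517 + 0.403673 = 0.581190.
Inverse-square distance factor (a/d)² = 0.9521² = 0.906494.
Q̄ = (S₀/π) × 0.906494 × [bracket] = (1361/π) × 0.906494 × 0.581190 = 228.2 W/m².

Q̄ ≈ 228 W/m²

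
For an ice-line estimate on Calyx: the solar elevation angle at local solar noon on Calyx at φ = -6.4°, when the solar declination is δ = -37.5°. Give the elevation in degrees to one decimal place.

At local noon the hour angle is zero, so the zenith angle equals |φ − δ| = |-6.4° − (-37.500°)| = 31.100°.
Elevation = 90° − 31.100° = 58.9°.

58.9°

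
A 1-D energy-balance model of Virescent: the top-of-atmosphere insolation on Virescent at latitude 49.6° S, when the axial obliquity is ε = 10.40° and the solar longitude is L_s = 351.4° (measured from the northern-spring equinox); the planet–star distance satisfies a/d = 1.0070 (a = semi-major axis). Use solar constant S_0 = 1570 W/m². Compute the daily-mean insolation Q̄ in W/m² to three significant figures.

Solar declination: sin δ = sin ε · sin L_s = sin 10.40° × sin 351.4° = -0.02699, so δ = -1.547°.
cos h₀ = −tan(-49.6°) tan(-1.547°) = -0.0317, h₀ = 1.6025 rad.
Bracket: h₀ sin ϕ sin δ + cos ϕ cos δ sin h₀ = 1.6025×-0.76154×-0.02699 + 0.64812×0.99964×0.99950 = 0.032938 + 0.647563 = 0.680501.
Inverse-square distance factor (a/d)² = 1.0070² = 1.014049.
Q̄ = (S_0/π) × 1.014049 × [bracket] = (1570/π) × 1.014049 × 0.680501 = 344.9 W/m².

Q̄ ≈ 345 W/m²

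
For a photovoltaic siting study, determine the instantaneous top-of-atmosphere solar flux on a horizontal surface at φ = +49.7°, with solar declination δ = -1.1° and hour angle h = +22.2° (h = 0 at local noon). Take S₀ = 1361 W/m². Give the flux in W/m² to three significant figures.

795 W/m²

cos θ_z = sin φ sin δ + cos φ cos δ cos h = -0.014641 + 0.598733 = 0.584092.
Flux = S₀ · cos θ_z = 1361 × 0.584092 = 794.9 W/m².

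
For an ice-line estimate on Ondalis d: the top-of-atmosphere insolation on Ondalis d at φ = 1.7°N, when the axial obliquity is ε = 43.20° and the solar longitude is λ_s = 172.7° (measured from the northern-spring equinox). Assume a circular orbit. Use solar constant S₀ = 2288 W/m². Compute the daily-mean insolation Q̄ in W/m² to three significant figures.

Q̄ ≈ 728 W/m²

Solar declination: sin δ = sin ε · sin λ_s = sin 43.20° × sin 172.7° = 0.08698, so δ = +4.990°.
cos H₀ = −tan(+1.7°) tan(+4.990°) = -0.0026, H₀ = 1.5734 rad.
Bracket: H₀ sin φ sin δ + cos φ cos δ sin H₀ = 1.5734×0.02967×0.08698 + 0.99956×0.99621×1.00000 = 0.004060 + 0.995772 = 0.999832.
Q̄ = (S₀/π) × [bracket] = (2288/π) × 0.999832 = 728.2 W/m².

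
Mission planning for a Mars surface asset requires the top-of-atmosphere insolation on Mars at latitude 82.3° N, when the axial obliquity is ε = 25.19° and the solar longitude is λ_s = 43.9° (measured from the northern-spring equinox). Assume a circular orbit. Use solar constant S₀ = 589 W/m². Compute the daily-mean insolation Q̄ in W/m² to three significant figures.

Solar declination: sin δ = sin ε · sin λ_s = sin 25.19° × sin 43.9° = 0.29513, so δ = +17.165°.
cos H₀ = −tan(+82.3°) tan(+17.165°) = -2.2846 ≤ −1 ⇒ polar day, H₀ = π.
Bracket: H₀ sin φ sin δ + cos φ cos δ sin H₀ = 3.1416×0.99098×0.29513 + 0.13399×0.95546×0.00000 = 0.918817 + 0.000000 = 0.918817.
Q̄ = (S₀/π) × [bracket] = (589/π) × 0.918817 = 172.3 W/m².

Q̄ ≈ 172 W/m²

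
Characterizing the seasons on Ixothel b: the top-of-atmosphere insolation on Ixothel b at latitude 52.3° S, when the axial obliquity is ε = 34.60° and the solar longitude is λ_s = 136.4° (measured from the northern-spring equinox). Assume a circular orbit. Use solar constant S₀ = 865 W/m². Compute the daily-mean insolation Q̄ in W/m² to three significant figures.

Solar declination: sin δ = sin ε · sin λ_s = sin 34.60° × sin 136.4° = 0.39160, so δ = +23.054°.
cos H₀ = −tan(-52.3°) tan(+23.054°) = 0.5506, H₀ = 0.9877 rad.
Bracket: H₀ sin φ sin δ + cos φ cos δ sin H₀ = 0.9877×-0.79122×0.39160 + 0.61153×0.92014×0.83474 = -0.306031 + 0.469703 = 0.163672.
Q̄ = (S₀/π) × [bracket] = (865/π) × 0.163672 = 45.07 W/m².

Q̄ ≈ 45.1 W/m²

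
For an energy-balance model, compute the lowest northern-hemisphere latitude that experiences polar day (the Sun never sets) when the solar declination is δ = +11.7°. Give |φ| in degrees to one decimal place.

|φ| = 78.3°

Polar day requires cos H₀ = −tan φ tan δ ≤ −1, i.e. tan φ tan δ ≥ 1.
The boundary is |tan φ| · |tan δ| = 1, so |φ| = 90° − |δ| = 90° − 11.7° = 78.3° in the northern hemisphere.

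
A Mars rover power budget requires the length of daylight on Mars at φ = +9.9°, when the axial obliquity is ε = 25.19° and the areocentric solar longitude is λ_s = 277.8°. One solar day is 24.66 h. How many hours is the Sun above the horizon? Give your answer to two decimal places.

sin δ = sin 25.19° × sin 277.8° = -0.42168, so δ = -24.941°.
cos H₀ = −tan φ · tan δ = −tan(+9.9°) × tan(-24.941°) = 0.0812, so H₀ = 1.4895 rad = 85.34°.
Daylight = 2H₀/(2π) × 24.66 h = (1.4895/π) × 24.66 = 11.69 h.

11.69 h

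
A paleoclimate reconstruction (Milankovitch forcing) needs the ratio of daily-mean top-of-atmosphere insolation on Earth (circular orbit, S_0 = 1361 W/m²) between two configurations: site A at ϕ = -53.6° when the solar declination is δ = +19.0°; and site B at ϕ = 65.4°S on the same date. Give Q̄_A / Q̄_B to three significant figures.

Q̄_A / Q̄_B ≈ 4.57

— Configuration A (ϕ=-53.6°):
cos h₀ = −tan(-53.6°) tan(+19.000°) = 0.4670, h₀ = 1.0849 rad.
Bracket: h₀ sin ϕ sin δ + cos ϕ cos δ sin h₀ = 1.0849×-0.80489×0.32557 + 0.59342×0.94552×0.88424 = -0.284296 + 0.496139 = 0.211843.
Q̄ = (S_0/π) × [bracket] = (1361/π) × 0.211843 = 91.775 W/m².
— Configuration B (ϕ=-65.4°):
cos h₀ = −tan(-65.4°) tan(+19.000°) = 0.7521, h₀ = 0.7196 rad.
Bracket: h₀ sin ϕ sin δ + cos ϕ cos δ sin h₀ = 0.7196×-0.90924×0.32557 + 0.41628×0.94552×0.65908 = -0.213017 + 0.259415 = 0.046398.
Q̄ = (S_0/π) × [bracket] = (1361/π) × 0.046398 = 20.101 W/m².
Ratio Q̄_A / Q̄_B = 91.775 / 20.101 = 4.566.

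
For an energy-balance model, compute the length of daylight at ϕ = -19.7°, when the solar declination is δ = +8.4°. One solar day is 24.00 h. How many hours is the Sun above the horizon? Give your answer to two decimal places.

cos h₀ = −tan ϕ · tan δ = −tan(-19.7°) × tan(+8.400°) = 0.0529, so h₀ = 1.5179 rad = 86.97°.
Daylight = 2h₀/(2π) × 24.00 h = (1.5179/π) × 24.00 = 11.60 h.

11.60 h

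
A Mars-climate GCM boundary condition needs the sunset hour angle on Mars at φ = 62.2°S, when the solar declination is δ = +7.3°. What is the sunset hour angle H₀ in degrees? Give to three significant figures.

cos H₀ = −tan φ · tan δ = −tan(-62.2°) × tan(+7.300°) = 0.2430, so H₀ = 1.3254 rad = 75.94°.

H₀ = 75.9°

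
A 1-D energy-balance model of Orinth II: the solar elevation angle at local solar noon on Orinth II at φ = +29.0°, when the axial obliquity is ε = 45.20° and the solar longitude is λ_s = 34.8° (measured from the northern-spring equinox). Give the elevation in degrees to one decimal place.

84.9°

Solar declination: sin δ = sin ε · sin λ_s = sin 45.20° × sin 34.8° = 0.40496, so δ = +23.889°.
At local noon the hour angle is zero, so the zenith angle equals |φ − δ| = |+29.0° − (+23.889°)| = 5.111°.
Elevation = 90° − 5.111° = 84.9°.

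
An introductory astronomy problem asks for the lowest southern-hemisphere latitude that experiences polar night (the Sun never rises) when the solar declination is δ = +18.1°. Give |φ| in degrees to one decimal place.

|φ| = 71.9°

Polar night requires cos H₀ = −tan φ tan δ ≥ 1, i.e. tan φ tan δ ≤ −1.
The boundary is |tan φ| · |tan δ| = 1, so |φ| = 90° − |δ| = 90° − 18.1° = 71.9° in the southern hemisphere.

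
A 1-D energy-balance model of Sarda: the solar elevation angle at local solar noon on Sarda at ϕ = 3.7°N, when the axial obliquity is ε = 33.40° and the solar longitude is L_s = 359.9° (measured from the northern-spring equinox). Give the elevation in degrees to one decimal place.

Solar declination: sin δ = sin ε · sin L_s = sin 33.40° × sin 359.9° = -0.00096, so δ = -0.055°.
At local noon the hour angle is zero, so the zenith angle equals |ϕ − δ| = |+3.7° − (-0.055°)| = 3.755°.
Elevation = 90° − 3.755° = 86.2°.

86.2°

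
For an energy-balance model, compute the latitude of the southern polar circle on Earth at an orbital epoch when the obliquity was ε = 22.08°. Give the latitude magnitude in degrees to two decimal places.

The polar circle is the lowest latitude that experiences at least one full rotation of continuous darkness at the northern-summer solstice; it lies at |ϕ| = 90° − ε = 90° − 22.08° = 67.92°.

67.92°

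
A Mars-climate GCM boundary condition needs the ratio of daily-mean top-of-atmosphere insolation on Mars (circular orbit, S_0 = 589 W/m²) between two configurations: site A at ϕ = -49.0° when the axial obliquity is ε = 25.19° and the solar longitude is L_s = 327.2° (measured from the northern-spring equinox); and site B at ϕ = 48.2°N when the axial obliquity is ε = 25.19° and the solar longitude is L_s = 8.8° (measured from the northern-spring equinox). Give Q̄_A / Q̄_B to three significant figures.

Q̄_A / Q̄_B ≈ 1.26

— Configuration A (ϕ=-49.0°):
Solar declination: sin δ = sin ε · sin L_s = sin 25.19° × sin 327.2° = -0.23056, so δ = -13.330°.
cos h₀ = −tan(-49.0°) tan(-13.330°) = -0.2726, h₀ = 1.8469 rad.
Bracket: h₀ sin ϕ sin δ + cos ϕ cos δ sin h₀ = 1.8469×-0.75471×-0.23056 + 0.65606×0.97306×0.96213 = 0.321372 + 0.614210 = 0.935582.
Q̄ = (S_0/π) × [bracket] = (589/π) × 0.935582 = 175.41 W/m².
— Configuration B (ϕ=+48.2°):
Solar declination: sin δ = sin ε · sin L_s = sin 25.19° × sin 8.8° = 0.06511, so δ = +3.733°.
cos h₀ = −tan(+48.2°) tan(+3.733°) = -0.0730, h₀ = 1.6438 rad.
Bracket: h₀ sin ϕ sin δ + cos ϕ cos δ sin h₀ = 1.6438×0.74548×0.06511 + 0.66653×0.99788×0.99733 = 0.079787 + 0.663341 = 0.743128.
Q̄ = (S_0/π) × [bracket] = (589/π) × 0.743128 = 139.32 W/m².
Ratio Q̄_A / Q̄_B = 175.41 / 139.32 = 1.259.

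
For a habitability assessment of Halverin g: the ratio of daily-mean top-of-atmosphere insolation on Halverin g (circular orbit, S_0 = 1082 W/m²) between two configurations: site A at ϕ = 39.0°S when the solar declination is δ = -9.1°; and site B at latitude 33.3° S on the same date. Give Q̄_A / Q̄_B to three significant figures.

— Configuration A (ϕ=-39.0°):
cos h₀ = −tan(-39.0°) tan(-9.100°) = -0.1297, h₀ = 1.7009 rad.
Bracket: h₀ sin ϕ sin δ + cos ϕ cos δ sin h₀ = 1.7009×-0.62932×-0.15816 + 0.77715×0.98741×0.99155 = 0.169296 + 0.760881 = 0.930177.
Q̄ = (S_0/π) × [bracket] = (1082/π) × 0.930177 = 320.36 W/m².
— Configuration B (ϕ=-33.3°):
cos h₀ = −tan(-33.3°) tan(-9.100°) = -0.1052, h₀ = 1.6762 rad.
Bracket: h₀ sin ϕ sin δ + cos ϕ cos δ sin h₀ = 1.6762×-0.54902×-0.15816 + 0.83581×0.98741×0.99445 = 0.145549 + 0.820707 = 0.966256.
Q̄ = (S_0/π) × [bracket] = (1082/π) × 0.966256 = 332.79 W/m².
Ratio Q̄_A / Q̄_B = 320.36 / 332.79 = 0.9626.

Q̄_A / Q̄_B ≈ 0.963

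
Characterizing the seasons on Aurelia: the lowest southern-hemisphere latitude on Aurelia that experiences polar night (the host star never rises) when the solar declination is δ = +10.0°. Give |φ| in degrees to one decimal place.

|φ| = 80.0°

Polar night requires cos H₀ = −tan φ tan δ ≥ 1, i.e. tan φ tan δ ≤ −1.
The boundary is |tan φ| · |tan δ| = 1, so |φ| = 90° − |δ| = 90° − 10.0° = 80.0° in the southern hemisphere.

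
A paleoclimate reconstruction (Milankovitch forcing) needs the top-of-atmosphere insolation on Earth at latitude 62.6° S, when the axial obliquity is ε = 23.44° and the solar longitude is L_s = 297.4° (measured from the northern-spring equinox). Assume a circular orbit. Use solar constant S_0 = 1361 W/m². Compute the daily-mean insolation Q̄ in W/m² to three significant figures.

Solar declination: sin δ = sin ε · sin L_s = sin 23.44° × sin 297.4° = -0.35316, so δ = -20.681°.
cos h₀ = −tan(-62.6°) tan(-20.681°) = -0.7282, h₀ = 2.3866 rad.
Bracket: h₀ sin ϕ sin δ + cos ϕ cos δ sin h₀ = 2.3866×-0.88782×-0.35316 + 0.46020×0.93556×0.68531 = 0.748301 + 0.295057 = 1.043358.
Q̄ = (S_0/π) × [bracket] = (1361/π) × 1.043358 = 452.0 W/m².

Q̄ ≈ 452 W/m²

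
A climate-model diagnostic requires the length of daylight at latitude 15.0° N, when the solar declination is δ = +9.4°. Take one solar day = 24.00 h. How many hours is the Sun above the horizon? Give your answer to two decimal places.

cos H₀ = −tan φ · tan δ = −tan(+15.0°) × tan(+9.400°) = -0.0444, so H₀ = 1.6152 rad = 92.54°.
Daylight = 2H₀/(2π) × 24.00 h = (1.6152/π) × 24.00 = 12.34 h.

12.34 h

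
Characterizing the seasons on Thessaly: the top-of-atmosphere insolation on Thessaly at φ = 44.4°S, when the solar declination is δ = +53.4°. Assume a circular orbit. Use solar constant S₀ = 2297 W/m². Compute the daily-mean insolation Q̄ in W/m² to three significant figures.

Q̄ ≈ 0.00 W/m²

cos H₀ = −tan(-44.4°) tan(+53.400°) = 1.3186 ≥ 1 ⇒ polar night, H₀ = 0 and Q̄ = 0.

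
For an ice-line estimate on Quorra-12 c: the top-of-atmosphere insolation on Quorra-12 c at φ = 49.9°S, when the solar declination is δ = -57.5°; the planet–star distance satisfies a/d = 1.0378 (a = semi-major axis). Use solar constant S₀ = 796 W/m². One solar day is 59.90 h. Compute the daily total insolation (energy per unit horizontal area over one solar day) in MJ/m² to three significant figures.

119 MJ/m²

cos H₀ = −tan(-49.9°) tan(-57.500°) = -1.8641 ≤ −1 ⇒ polar day, H₀ = π.
Bracket: H₀ sin φ sin δ + cos φ cos δ sin H₀ = 3.1416×-0.76492×-0.84339 + 0.64412×0.53730×0.00000 = 2.026727 + 0.000000 = 2.026727.
Inverse-square distance factor (a/d)² = 1.0378² = 1.077029.
Q̄ = (S₀/π) × 1.077029 × [bracket] = (796/π) × 1.077029 × 2.026727 = 553.08 W/m².
Daily total = Q̄ × 59.90 h × 3600 s/h = 553.08 × 59.90 × 3600 / 10⁶ = 119.3 MJ/m².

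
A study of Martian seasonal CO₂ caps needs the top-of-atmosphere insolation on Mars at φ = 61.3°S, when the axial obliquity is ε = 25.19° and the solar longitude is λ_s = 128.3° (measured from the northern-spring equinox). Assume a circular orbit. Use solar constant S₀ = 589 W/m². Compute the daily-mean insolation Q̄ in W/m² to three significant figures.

Solar declination: sin δ = sin ε · sin λ_s = sin 25.19° × sin 128.3° = 0.33402, so δ = +19.513°.
cos H₀ = −tan(-61.3°) tan(+19.513°) = 0.6473, H₀ = 0.8668 rad.
Bracket: H₀ sin φ sin δ + cos φ cos δ sin H₀ = 0.8668×-0.87715×0.33402 + 0.48022×0.94257×0.76226 = -0.253960 + 0.345030 = 0.091070.
Q̄ = (S₀/π) × [bracket] = (589/π) × 0.091070 = 17.07 W/m².

Q̄ ≈ 17.1 W/m²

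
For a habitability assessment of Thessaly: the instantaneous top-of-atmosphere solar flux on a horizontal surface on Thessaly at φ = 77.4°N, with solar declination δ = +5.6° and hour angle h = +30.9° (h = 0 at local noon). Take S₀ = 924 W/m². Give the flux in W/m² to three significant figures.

cos θ_z = sin φ sin δ + cos φ cos δ cos h = 0.095233 + 0.186288 = 0.281521.
Flux = S₀ · cos θ_z = 924 × 0.281521 = 260.1 W/m².

260 W/m²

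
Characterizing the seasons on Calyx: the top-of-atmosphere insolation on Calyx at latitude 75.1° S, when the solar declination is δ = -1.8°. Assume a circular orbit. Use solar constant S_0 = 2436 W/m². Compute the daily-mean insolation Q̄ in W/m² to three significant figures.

cos h₀ = −tan(-75.1°) tan(-1.800°) = -0.1181, h₀ = 1.6892 rad.
Bracket: h₀ sin ϕ sin δ + cos ϕ cos δ sin h₀ = 1.6892×-0.96638×-0.03141 + 0.25713×0.99951×0.99300 = 0.051274 + 0.255205 = 0.306479.
Q̄ = (S_0/π) × [bracket] = (2436/π) × 0.306479 = 237.6 W/m².

Q̄ ≈ 238 W/m²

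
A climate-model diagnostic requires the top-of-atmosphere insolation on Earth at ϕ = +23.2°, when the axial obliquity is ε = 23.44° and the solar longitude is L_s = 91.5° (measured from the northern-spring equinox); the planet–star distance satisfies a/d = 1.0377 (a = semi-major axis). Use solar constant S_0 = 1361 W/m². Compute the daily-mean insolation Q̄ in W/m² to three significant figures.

Solar declination: sin δ = sin ε · sin L_s = sin 23.44° × sin 91.5° = 0.39765, so δ = +23.431°.
cos h₀ = −tan(+23.2°) tan(+23.431°) = -0.1858, h₀ = 1.7576 rad.
Bracket: h₀ sin ϕ sin δ + cos ϕ cos δ sin h₀ = 1.7576×0.39394×0.39765 + 0.91914×0.91754×0.98260 = 0.275328 + 0.828673 = 1.104001.
Inverse-square distance factor (a/d)² = 1.0377² = 1.076821.
Q̄ = (S_0/π) × 1.076821 × [bracket] = (1361/π) × 1.076821 × 1.104001 = 515.0 W/m².

Q̄ ≈ 515 W/m²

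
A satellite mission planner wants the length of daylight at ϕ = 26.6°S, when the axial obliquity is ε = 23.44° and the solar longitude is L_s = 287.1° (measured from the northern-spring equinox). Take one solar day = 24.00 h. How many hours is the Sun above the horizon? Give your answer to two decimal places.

Solar declination: sin δ = sin ε · sin L_s = sin 23.44° × sin 287.1° = -0.38020, so δ = -22.346°.
cos h₀ = −tan ϕ · tan δ = −tan(-26.6°) × tan(-22.346°) = -0.2059, so h₀ = 1.7781 rad = 101.88°.
Daylight = 2h₀/(2π) × 24.00 h = (1.7781/π) × 24.00 = 13.58 h.

13.58 h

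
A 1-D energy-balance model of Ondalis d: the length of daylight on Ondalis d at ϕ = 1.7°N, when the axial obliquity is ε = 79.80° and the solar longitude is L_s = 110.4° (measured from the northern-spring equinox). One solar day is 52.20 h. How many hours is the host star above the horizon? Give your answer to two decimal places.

Solar declination: sin δ = sin ε · sin L_s = sin 79.80° × sin 110.4° = 0.92247, so δ = +67.290°.
cos h₀ = −tan ϕ · tan δ = −tan(+1.7°) × tan(+67.290°) = -0.0709, so h₀ = 1.6418 rad = 94.07°.
Daylight = 2h₀/(2π) × 52.20 h = (1.6418/π) × 52.20 = 27.28 h.

27.28 h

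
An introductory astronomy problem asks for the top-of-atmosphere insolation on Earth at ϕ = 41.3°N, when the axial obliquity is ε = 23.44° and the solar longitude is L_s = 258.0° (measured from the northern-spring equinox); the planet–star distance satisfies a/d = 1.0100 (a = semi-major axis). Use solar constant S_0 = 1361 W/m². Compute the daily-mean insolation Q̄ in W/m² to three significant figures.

Solar declination: sin δ = sin ε · sin L_s = sin 23.44° × sin 258.0° = -0.38910, so δ = -22.898°.
cos h₀ = −tan(+41.3°) tan(-22.898°) = 0.3711, h₀ = 1.1906 rad.
Bracket: h₀ sin ϕ sin δ + cos ϕ cos δ sin h₀ = 1.1906×0.66000×-0.38910 + 0.75126×0.92120×0.92860 = -0.305753 + 0.642648 = 0.336895.
Inverse-square distance factor (a/d)² = 1.0100² = 1.020100.
Q̄ = (S_0/π) × 1.020100 × [bracket] = (1361/π) × 1.020100 × 0.336895 = 148.9 W/m².

Q̄ ≈ 149 W/m²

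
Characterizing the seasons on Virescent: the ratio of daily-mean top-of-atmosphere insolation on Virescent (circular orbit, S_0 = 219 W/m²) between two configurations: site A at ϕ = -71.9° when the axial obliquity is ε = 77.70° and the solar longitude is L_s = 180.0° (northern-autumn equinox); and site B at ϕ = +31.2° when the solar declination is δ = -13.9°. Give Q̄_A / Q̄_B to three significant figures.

— Configuration A (ϕ=-71.9°):
Solar declination: sin δ = sin ε · sin L_s = sin 77.70° × sin 180.0° = 0.00000, so δ = +0.000°.
cos h₀ = −tan(-71.9°) tan(+0.000°) = 0.0000, h₀ = 1.5708 rad.
Bracket: h₀ sin ϕ sin δ + cos ϕ cos δ sin h₀ = 1.5708×-0.95052×0.00000 + 0.31068×1.00000×1.00000 = -0.000000 + 0.310680 = 0.310680.
Q̄ = (S_0/π) × [bracket] = (219/π) × 0.310680 = 21.657 W/m².
— Configuration B (ϕ=+31.2°):
cos h₀ = −tan(+31.2°) tan(-13.900°) = 0.1499, h₀ = 1.4204 rad.
Bracket: h₀ sin ϕ sin δ + cos ϕ cos δ sin h₀ = 1.4204×0.51803×-0.24023 + 0.85536×0.97072×0.98870 = -0.176764 + 0.820932 = 0.644168.
Q̄ = (S_0/π) × [bracket] = (219/π) × 0.644168 = 44.905 W/m².
Ratio Q̄_A / Q̄_B = 21.657 / 44.905 = 0.4823.

Q̄_A / Q̄_B ≈ 0.482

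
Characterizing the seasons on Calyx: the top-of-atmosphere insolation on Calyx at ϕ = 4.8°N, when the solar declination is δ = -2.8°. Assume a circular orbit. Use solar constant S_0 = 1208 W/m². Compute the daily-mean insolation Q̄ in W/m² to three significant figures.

cos h₀ = −tan(+4.8°) tan(-2.800°) = 0.0041, h₀ = 1.5667 rad.
Bracket: h₀ sin ϕ sin δ + cos ϕ cos δ sin h₀ = 1.5667×0.08368×-0.04885 + 0.99649×0.99881×0.99999 = -0.006404 + 0.995294 = 0.988890.
Q̄ = (S_0/π) × [bracket] = (1208/π) × 0.988890 = 380.2 W/m².

Q̄ ≈ 380 W/m²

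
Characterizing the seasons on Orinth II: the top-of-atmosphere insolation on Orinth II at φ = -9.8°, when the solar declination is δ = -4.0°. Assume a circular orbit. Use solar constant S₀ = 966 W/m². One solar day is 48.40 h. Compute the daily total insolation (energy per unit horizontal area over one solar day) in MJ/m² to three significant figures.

53.7 MJ/m²

cos H₀ = −tan(-9.8°) tan(-4.000°) = -0.0121, H₀ = 1.5829 rad.
Bracket: H₀ sin φ sin δ + cos φ cos δ sin H₀ = 1.5829×-0.17021×-0.06976 + 0.98541×0.99756×0.99993 = 0.018795 + 0.982937 = 1.001732.
Q̄ = (S₀/π) × [bracket] = (966/π) × 1.001732 = 308.02 W/m².
Daily total = Q̄ × 48.40 h × 3600 s/h = 308.02 × 48.40 × 3600 / 10⁶ = 53.67 MJ/m².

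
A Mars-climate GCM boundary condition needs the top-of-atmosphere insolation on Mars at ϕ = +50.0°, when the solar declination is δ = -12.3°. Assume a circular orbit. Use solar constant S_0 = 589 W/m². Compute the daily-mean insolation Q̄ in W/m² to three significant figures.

cos h₀ = −tan(+50.0°) tan(-12.300°) = 0.2598, h₀ = 1.3079 rad.
Bracket: h₀ sin ϕ sin δ + cos ϕ cos δ sin h₀ = 1.3079×0.76604×-0.21303 + 0.64279×0.97705×0.96565 = -0.213436 + 0.606465 = 0.393029.
Q̄ = (S_0/π) × [bracket] = (589/π) × 0.393029 = 73.69 W/m².

Q̄ ≈ 73.7 W/m²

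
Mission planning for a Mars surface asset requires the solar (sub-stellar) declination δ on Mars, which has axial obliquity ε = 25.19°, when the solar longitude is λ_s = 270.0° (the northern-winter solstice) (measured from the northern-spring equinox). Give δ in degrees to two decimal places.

sin δ = sin ε · sin λ_s = sin 25.19° × sin 270.0° = -0.425621.
δ = arcsin(-0.425621) = -25.19°.

δ = -25.19°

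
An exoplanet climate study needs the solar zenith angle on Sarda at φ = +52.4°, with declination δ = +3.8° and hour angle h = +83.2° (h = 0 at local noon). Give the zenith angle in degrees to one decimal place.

cos θ_z = sin φ sin δ + cos φ cos δ cos h = 0.052508 + 0.072085 = 0.124593.
θ_z = arccos(0.124593) = 82.8°.

θ_z = 82.8°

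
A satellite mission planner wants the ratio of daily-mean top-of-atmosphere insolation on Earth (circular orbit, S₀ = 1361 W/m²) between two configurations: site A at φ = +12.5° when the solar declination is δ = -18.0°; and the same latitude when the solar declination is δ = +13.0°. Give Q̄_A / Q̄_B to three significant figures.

— Configuration A (φ=+12.5°):
cos H₀ = −tan(+12.5°) tan(-18.000°) = 0.0720, H₀ = 1.4987 rad.
Bracket: H₀ sin φ sin δ + cos φ cos δ sin H₀ = 1.4987×0.21644×-0.30902 + 0.97630×0.95106×0.99740 = -0.100239 + 0.926106 = 0.825867.
Q̄ = (S₀/π) × [bracket] = (1361/π) × 0.825867 = 357.78 W/m².
— Configuration B (φ=+12.5°):
cos H₀ = −tan(+12.5°) tan(+13.000°) = -0.0512, H₀ = 1.6220 rad.
Bracket: H₀ sin φ sin δ + cos φ cos δ sin H₀ = 1.6220×0.21644×0.22495 + 0.97630×0.97437×0.99869 = 0.078972 + 0.950031 = 1.029003.
Q̄ = (S₀/π) × [bracket] = (1361/π) × 1.029003 = 445.78 W/m².
Ratio Q̄_A / Q̄_B = 357.78 / 445.78 = 0.8026.

Q̄_A / Q̄_B ≈ 0.803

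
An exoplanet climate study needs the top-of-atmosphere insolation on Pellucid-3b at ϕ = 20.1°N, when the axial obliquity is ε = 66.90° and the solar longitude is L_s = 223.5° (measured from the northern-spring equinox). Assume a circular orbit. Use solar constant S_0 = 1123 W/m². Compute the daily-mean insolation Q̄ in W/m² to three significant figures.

Solar declination: sin δ = sin ε · sin L_s = sin 66.90° × sin 223.5° = -0.63316, so δ = -39.284°.
cos h₀ = −tan(+20.1°) tan(-39.284°) = 0.2994, h₀ = 1.2668 rad.
Bracket: h₀ sin ϕ sin δ + cos ϕ cos δ sin h₀ = 1.2668×0.34366×-0.63316 + 0.93909×0.77402×0.95414 = -0.275645 + 0.693540 = 0.417895.
Q̄ = (S_0/π) × [bracket] = (1123/π) × 0.417895 = 149.4 W/m².

Q̄ ≈ 149 W/m²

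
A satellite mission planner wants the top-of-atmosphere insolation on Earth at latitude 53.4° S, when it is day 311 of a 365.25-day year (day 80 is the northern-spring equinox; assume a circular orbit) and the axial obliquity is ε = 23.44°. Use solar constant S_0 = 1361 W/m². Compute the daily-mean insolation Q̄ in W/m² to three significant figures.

Solar longitude: L_s = 360° × (311 − 80)/365.25 = 227.680°.
sin δ = sin 23.44° × sin 227.680° = -0.29412, so δ = -17.105°.
cos h₀ = −tan(-53.4°) tan(-17.105°) = -0.4144, h₀ = 1.9980 rad.
Bracket: h₀ sin ϕ sin δ + cos ϕ cos δ sin h₀ = 1.9980×-0.80282×-0.29412 + 0.59622×0.95577×0.91011 = 0.471779 + 0.518625 = 0.990404.
Q̄ = (S_0/π) × [bracket] = (1361/π) × 0.990404 = 429.1 W/m².

Q̄ ≈ 429 W/m²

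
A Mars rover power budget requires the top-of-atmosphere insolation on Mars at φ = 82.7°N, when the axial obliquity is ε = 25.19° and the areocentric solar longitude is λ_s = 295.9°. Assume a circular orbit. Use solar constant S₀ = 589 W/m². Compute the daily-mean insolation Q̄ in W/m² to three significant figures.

Q̄ ≈ 0.00 W/m²

sin δ = sin 25.19° × sin 295.9° = -0.38287, so δ = -22.512°.
cos H₀ = −tan(+82.7°) tan(-22.512°) = 3.2353 ≥ 1 ⇒ polar night, H₀ = 0 and Q̄ = 0.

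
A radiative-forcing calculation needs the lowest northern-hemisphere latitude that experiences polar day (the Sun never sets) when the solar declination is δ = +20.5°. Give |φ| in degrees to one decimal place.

|φ| = 69.5°

Polar day requires cos H₀ = −tan φ tan δ ≤ −1, i.e. tan φ tan δ ≥ 1.
The boundary is |tan φ| · |tan δ| = 1, so |φ| = 90° − |δ| = 90° − 20.5° = 69.5° in the northern hemisphere.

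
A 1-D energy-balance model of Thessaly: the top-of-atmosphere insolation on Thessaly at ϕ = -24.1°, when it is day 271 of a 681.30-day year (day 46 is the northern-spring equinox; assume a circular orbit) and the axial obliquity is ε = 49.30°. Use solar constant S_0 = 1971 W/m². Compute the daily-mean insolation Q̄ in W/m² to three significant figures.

Q̄ ≈ 195 W/m²

Solar longitude: L_s = 360° × (271 − 46)/681.30 = 118.890°.
sin δ = sin 49.30° × sin 118.890° = 0.66378, so δ = +41.589°.
cos h₀ = −tan(-24.1°) tan(+41.589°) = 0.3970, h₀ = 1.1626 rad.
Bracket: h₀ sin ϕ sin δ + cos ϕ cos δ sin h₀ = 1.1626×-0.40833×0.66378 + 0.91283×0.74793×0.91782 = -0.315113 + 0.626626 = 0.311513.
Q̄ = (S_0/π) × [bracket] = (1971/π) × 0.311513 = 195.4 W/m².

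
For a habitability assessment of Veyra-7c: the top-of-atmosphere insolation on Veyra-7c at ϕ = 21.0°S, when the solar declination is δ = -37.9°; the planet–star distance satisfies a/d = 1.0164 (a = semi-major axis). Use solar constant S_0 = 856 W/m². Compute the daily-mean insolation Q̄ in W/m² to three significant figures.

cos h₀ = −tan(-21.0°) tan(-37.900°) = -0.2988, h₀ = 1.8743 rad.
Bracket: h₀ sin ϕ sin δ + cos ϕ cos δ sin h₀ = 1.8743×-0.35837×-0.61429 + 0.93358×0.78908×0.95431 = 0.412614 + 0.703011 = 1.115625.
Inverse-square distance factor (a/d)² = 1.0164² = 1.033069.
Q̄ = (S_0/π) × 1.033069 × [bracket] = (856/π) × 1.033069 × 1.115625 = 314.0 W/m².

Q̄ ≈ 314 W/m²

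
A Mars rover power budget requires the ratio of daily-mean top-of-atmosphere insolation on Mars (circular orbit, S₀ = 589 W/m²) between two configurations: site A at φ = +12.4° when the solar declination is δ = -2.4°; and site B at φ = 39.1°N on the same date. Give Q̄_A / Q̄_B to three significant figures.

— Configuration A (φ=+12.4°):
cos H₀ = −tan(+12.4°) tan(-2.400°) = 0.0092, H₀ = 1.5616 rad.
Bracket: H₀ sin φ sin δ + cos φ cos δ sin H₀ = 1.5616×0.21474×-0.04188 + 0.97667×0.99912×0.99996 = -0.014044 + 0.975771 = 0.961727.
Q̄ = (S₀/π) × [bracket] = (589/π) × 0.961727 = 180.31 W/m².
— Configuration B (φ=+39.1°):
cos H₀ = −tan(+39.1°) tan(-2.400°) = 0.0341, H₀ = 1.5367 rad.
Bracket: H₀ sin φ sin δ + cos φ cos δ sin H₀ = 1.5367×0.63068×-0.04188 + 0.77605×0.99912×0.99942 = -0.040589 + 0.774917 = 0.734328.
Q̄ = (S₀/π) × [bracket] = (589/π) × 0.734328 = 137.68 W/m².
Ratio Q̄_A / Q̄_B = 180.31 / 137.68 = 1.310.

Q̄_A / Q̄_B ≈ 1.31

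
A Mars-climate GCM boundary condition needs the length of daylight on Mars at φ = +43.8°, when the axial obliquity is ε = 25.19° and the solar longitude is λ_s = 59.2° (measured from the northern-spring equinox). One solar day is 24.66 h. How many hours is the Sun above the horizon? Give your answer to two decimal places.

Solar declination: sin δ = sin ε · sin λ_s = sin 25.19° × sin 59.2° = 0.36559, so δ = +21.444°.
cos H₀ = −tan φ · tan δ = −tan(+43.8°) × tan(+21.444°) = -0.3767, so H₀ = 1.9570 rad = 112.13°.
Daylight = 2H₀/(2π) × 24.66 h = (1.9570/π) × 24.66 = 15.36 h.

15.36 h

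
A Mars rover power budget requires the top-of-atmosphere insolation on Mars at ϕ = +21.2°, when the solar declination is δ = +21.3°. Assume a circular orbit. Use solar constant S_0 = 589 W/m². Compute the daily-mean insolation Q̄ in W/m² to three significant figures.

Q̄ ≈ 203 W/m²

cos h₀ = −tan(+21.2°) tan(+21.300°) = -0.1512, h₀ = 1.7226 rad.
Bracket: h₀ sin ϕ sin δ + cos ϕ cos δ sin h₀ = 1.7226×0.36162×0.36325 + 0.93232×0.93169×0.98850 = 0.226278 + 0.858644 = 1.084922.
Q̄ = (S_0/π) × [bracket] = (589/π) × 1.084922 = 203.4 W/m².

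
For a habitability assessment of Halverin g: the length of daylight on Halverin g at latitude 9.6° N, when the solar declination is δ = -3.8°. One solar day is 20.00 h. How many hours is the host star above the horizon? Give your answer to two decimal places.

9.93 h

cos H₀ = −tan φ · tan δ = −tan(+9.6°) × tan(-3.800°) = 0.0112, so H₀ = 1.5596 rad = 89.36°.
Daylight = 2H₀/(2π) × 20.00 h = (1.5596/π) × 20.00 = 9.93 h.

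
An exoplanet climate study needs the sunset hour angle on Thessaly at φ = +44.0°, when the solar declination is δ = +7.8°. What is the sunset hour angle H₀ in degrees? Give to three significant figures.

cos H₀ = −tan φ · tan δ = −tan(+44.0°) × tan(+7.800°) = -0.1323, so H₀ = 1.7035 rad = 97.60°.

H₀ = 97.6°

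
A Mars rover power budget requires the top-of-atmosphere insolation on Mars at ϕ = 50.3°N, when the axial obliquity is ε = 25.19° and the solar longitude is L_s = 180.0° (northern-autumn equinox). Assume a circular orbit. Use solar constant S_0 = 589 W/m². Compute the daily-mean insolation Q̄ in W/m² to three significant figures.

Q̄ ≈ 120 W/m²

Solar declination: sin δ = sin ε · sin L_s = sin 25.19° × sin 180.0° = 0.00000, so δ = +0.000°.
cos h₀ = −tan(+50.3°) tan(+0.000°) = -0.0000, h₀ = 1.5708 rad.
Bracket: h₀ sin ϕ sin δ + cos ϕ cos δ sin h₀ = 1.5708×0.76940×0.00000 + 0.63877×1.00000×1.00000 = 0.000000 + 0.638770 = 0.638770.
Q̄ = (S_0/π) × [bracket] = (589/π) × 0.638770 = 119.8 W/m².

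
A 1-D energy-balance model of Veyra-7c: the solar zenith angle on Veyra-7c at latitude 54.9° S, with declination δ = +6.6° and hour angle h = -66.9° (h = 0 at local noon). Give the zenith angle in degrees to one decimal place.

cos θ_z = sin φ sin δ + cos φ cos δ cos h = -0.094036 + 0.224101 = 0.130065.
θ_z = arccos(0.130065) = 82.5°.

θ_z = 82.5°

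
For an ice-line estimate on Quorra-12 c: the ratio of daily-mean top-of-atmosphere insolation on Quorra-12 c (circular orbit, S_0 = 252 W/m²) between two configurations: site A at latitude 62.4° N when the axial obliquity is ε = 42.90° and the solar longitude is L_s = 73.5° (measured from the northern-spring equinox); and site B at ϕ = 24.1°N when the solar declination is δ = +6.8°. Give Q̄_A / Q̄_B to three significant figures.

— Configuration A (ϕ=+62.4°):
Solar declination: sin δ = sin ε · sin L_s = sin 42.90° × sin 73.5° = 0.65269, so δ = +40.745°.
cos h₀ = −tan(+62.4°) tan(+40.745°) = -1.6479 ≤ −1 ⇒ polar day, h₀ = π.
Bracket: h₀ sin ϕ sin δ + cos ϕ cos δ sin h₀ = 3.1416×0.88620×0.65269 + 0.46330×0.75763×0.00000 = 1.817145 + 0.000000 = 1.817145.
Q̄ = (S_0/π) × [bracket] = (252/π) × 1.817145 = 145.76 W/m².
— Configuration B (ϕ=+24.1°):
cos h₀ = −tan(+24.1°) tan(+6.800°) = -0.0533, h₀ = 1.6242 rad.
Bracket: h₀ sin ϕ sin δ + cos ϕ cos δ sin h₀ = 1.6242×0.40833×0.11840 + 0.91283×0.99297×0.99858 = 0.078524 + 0.905126 = 0.983650.
Q̄ = (S_0/π) × [bracket] = (252/π) × 0.983650 = 78.903 W/m².
Ratio Q̄_A / Q̄_B = 145.76 / 78.903 = 1.847.

Q̄_A / Q̄_B ≈ 1.85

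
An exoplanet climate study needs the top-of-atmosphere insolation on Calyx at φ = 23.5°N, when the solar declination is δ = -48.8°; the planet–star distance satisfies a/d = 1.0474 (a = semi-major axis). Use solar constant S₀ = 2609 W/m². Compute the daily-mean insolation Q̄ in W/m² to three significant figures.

Q̄ ≈ 190 W/m²

cos H₀ = −tan(+23.5°) tan(-48.800°) = 0.4967, H₀ = 1.0510 rad.
Bracket: H₀ sin φ sin δ + cos φ cos δ sin H₀ = 1.0510×0.39875×-0.75241 + 0.91706×0.65869×0.86793 = -0.315325 + 0.524280 = 0.208955.
Inverse-square distance factor (a/d)² = 1.0474² = 1.097047.
Q̄ = (S₀/π) × 1.097047 × [bracket] = (2609/π) × 1.097047 × 0.208955 = 190.4 W/m².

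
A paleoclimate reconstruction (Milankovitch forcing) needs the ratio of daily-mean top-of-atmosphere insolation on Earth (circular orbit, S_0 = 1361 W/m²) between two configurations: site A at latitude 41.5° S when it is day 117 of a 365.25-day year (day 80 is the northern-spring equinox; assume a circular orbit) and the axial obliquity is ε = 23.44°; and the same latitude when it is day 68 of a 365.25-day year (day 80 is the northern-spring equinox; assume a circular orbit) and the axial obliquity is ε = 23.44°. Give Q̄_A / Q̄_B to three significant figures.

Q̄_A / Q̄_B ≈ 0.598

— Configuration A (ϕ=-41.5°):
Solar longitude: L_s = 360° × (117 − 80)/365.25 = 36.468°.
sin δ = sin 23.44° × sin 36.468° = 0.23644, so δ = +13.676°.
cos h₀ = −tan(-41.5°) tan(+13.676°) = 0.2153, h₀ = 1.3538 rad.
Bracket: h₀ sin ϕ sin δ + cos ϕ cos δ sin h₀ = 1.3538×-0.66262×0.23644 + 0.74896×0.97165×0.97655 = -0.212100 + 0.710662 = 0.498562.
Q̄ = (S_0/π) × [bracket] = (1361/π) × 0.498562 = 215.99 W/m².
— Configuration B (ϕ=-41.5°):
Solar longitude: L_s = 360° × (68 − 80)/365.25 = -11.828°, i.e. -11.828° + 360° = 348.172°.
sin δ = sin 23.44° × sin 348.172° = -0.08153, so δ = -4.677°.
cos h₀ = −tan(-41.5°) tan(-4.677°) = -0.0724, h₀ = 1.6432 rad.
Bracket: h₀ sin ϕ sin δ + cos ϕ cos δ sin h₀ = 1.6432×-0.66262×-0.08153 + 0.74896×0.99667×0.99738 = 0.088771 + 0.744510 = 0.833281.
Q̄ = (S_0/π) × [bracket] = (1361/π) × 0.833281 = 360.99 W/m².
Ratio Q̄_A / Q̄_B = 215.99 / 360.99 = 0.5983.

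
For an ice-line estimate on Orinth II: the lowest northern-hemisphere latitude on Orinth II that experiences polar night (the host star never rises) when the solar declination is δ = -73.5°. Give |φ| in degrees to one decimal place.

|φ| = 16.5°

Polar night requires cos H₀ = −tan φ tan δ ≥ 1, i.e. tan φ tan δ ≤ −1.
The boundary is |tan φ| · |tan δ| = 1, so |φ| = 90° − |δ| = 90° − 73.5° = 16.5° in the northern hemisphere.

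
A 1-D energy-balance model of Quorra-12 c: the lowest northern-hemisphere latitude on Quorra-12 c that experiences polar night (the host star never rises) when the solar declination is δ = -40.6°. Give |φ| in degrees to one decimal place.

Polar night requires cos H₀ = −tan φ tan δ ≥ 1, i.e. tan φ tan δ ≤ −1.
The boundary is |tan φ| · |tan δ| = 1, so |φ| = 90° − |δ| = 90° − 40.6° = 49.4° in the northern hemisphere.

|φ| = 49.4°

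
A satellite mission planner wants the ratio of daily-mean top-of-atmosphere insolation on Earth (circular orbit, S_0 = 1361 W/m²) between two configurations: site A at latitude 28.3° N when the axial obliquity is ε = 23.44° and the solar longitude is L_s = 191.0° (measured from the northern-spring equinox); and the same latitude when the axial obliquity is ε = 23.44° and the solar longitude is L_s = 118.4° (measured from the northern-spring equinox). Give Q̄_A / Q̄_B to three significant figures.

— Configuration A (ϕ=+28.3°):
Solar declination: sin δ = sin ε · sin L_s = sin 23.44° × sin 191.0° = -0.07590, so δ = -4.353°.
cos h₀ = −tan(+28.3°) tan(-4.353°) = 0.0410, h₀ = 1.5298 rad.
Bracket: h₀ sin ϕ sin δ + cos ϕ cos δ sin h₀ = 1.5298×0.47409×-0.07590 + 0.88048×0.99712×0.99916 = -0.055047 + 0.877207 = 0.822160.
Q̄ = (S_0/π) × [bracket] = (1361/π) × 0.822160 = 356.18 W/m².
— Configuration B (ϕ=+28.3°):
Solar declination: sin δ = sin ε · sin L_s = sin 23.44° × sin 118.4° = 0.34991, so δ = +20.482°.
cos h₀ = −tan(+28.3°) tan(+20.482°) = -0.2011, h₀ = 1.7733 rad.
Bracket: h₀ sin ϕ sin δ + cos ϕ cos δ sin h₀ = 1.7733×0.47409×0.34991 + 0.88048×0.93678×0.97957 = 0.294171 + 0.807965 = 1.102136.
Q̄ = (S_0/π) × [bracket] = (1361/π) × 1.102136 = 477.47 W/m².
Ratio Q̄_A / Q̄_B = 356.18 / 477.47 = 0.7460.

Q̄_A / Q̄_B ≈ 0.746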